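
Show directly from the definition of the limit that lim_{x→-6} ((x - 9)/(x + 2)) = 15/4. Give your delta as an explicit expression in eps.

delta = min(2, (8/11)eps)

Fix eps > 0. We want delta > 0 with 0 < |x + 6| < delta ⇒ |(x - 9)/(x + 2) − (15/4)| < eps.
Combining over a common denominator, (x - 9)/(x + 2) − (15/4) = [(x - 9)·(-4) − (-15)·(x + 2)] / [(-4)·(x + 2)] = 11(x + 6) / ((-4)(x + 2)).
So |(x - 9)/(x + 2) − (15/4)| = 11|x + 6| / (4·|x + 2|).
Restrict delta ≤ 2. Then |x + 6| < 2 gives |x + 2| = |(x + 6) + (-4)| ≥ 4 − 2 = 2.
Hence |(x - 9)/(x + 2) − (15/4)| < 11|x + 6|/(4·2) = (11/8)|x + 6|, which is < eps once |x + 6| < (8/11)eps.
Take delta = min(2, (8/11)eps). Then 0 < |x + 6| < delta forces both bounds, so |(x - 9)/(x + 2) − (15/4)| < eps.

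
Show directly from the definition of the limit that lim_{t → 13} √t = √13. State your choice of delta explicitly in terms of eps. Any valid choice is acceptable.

delta = min(13, √13·eps)

Suppose eps > 0. We want delta > 0 such that 0 < |t − 13| < delta implies |√t − √13| < eps.
Multiplying by the conjugate, |√t − √13| = |t − 13|/(√t + √13).
Restrict delta ≤ 13 so that |t − 13| < 13 forces t > 0, and then √t + √13 > √13.
Hence |√t − √13| < |t − 13|/√13, which is < eps once |t − 13| < √13·eps.
Take delta = min(13, √13·eps). If 0 < |t − 13| < delta then t > 0 and |√t − √13| < |t − 13|/√13 < eps.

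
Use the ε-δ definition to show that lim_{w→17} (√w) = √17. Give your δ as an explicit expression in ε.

Let ε > 0 be given. We want δ > 0 such that 0 < |w − 17| < δ implies |√w − √17| < ε.
Multiplying by the conjugate, |√w − √17| = |w − 17|/(√w + √17).
Restrict δ ≤ 17 so that |w − 17| < 17 forces w > 0, and then √w + √17 > √17.
Hence |√w − √17| < |w − 17|/√17, which is < ε once |w − 17| < √17·ε.
Take δ = min(17, √17·ε). If 0 < |w − 17| < δ then w > 0 and |√w − √17| < |w − 17|/√17 < ε.

δ = min(17, √17·ε)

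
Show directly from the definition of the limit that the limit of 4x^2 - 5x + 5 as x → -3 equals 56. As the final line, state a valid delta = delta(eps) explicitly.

delta = min(2, eps/37)

Let eps > 0. We want delta > 0 such that 0 < |x + 3| < delta implies |(4x^2 - 5x + 5) − 56| < eps.
(4x^2 - 5x + 5) − 56 = 4x^2 - 5x - 51 = (x + 3)(4x - 17).
So |(4x^2 - 5x + 5) − 56| = |x + 3|·|4x - 17|.
Require delta ≤ 2. Then |x + 3| < 2 gives |x| < 5, and by the triangle inequality |4x - 17| ≤ 4·5 + 17 = 37.
Hence |(4x^2 - 5x + 5) − 56| ≤ 37|x + 3| < eps provided |x + 3| < eps/37.
Take delta = min(2, eps/37). Then 0 < |x + 3| < delta gives both |x + 3| < 2 and |x + 3| < eps/37, so |(4x^2 - 5x + 5) − 56| < eps.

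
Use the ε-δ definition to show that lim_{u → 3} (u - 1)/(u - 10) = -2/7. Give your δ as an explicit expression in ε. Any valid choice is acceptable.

Fix ε > 0. We want δ > 0 with 0 < |u − 3| < δ ⇒ |(u - 1)/(u - 10) + 2/7| < ε.
Combining over a common denominator, (u - 1)/(u - 10) + 2/7 = [(u - 1)·(-7) − 2·(u - 10)] / [(-7)·(u - 10)] = -9(u − 3) / ((-7)(u - 10)).
So |(u - 1)/(u - 10) + 2/7| = 9|u − 3| / (7·|u − 10|).
Require δ ≤ 7/2, so |u − 10| ≥ |-7| − |u − 3| > 7 − 7/2 = 7/2.
Hence |(u - 1)/(u - 10) + 2/7| < 9|u − 3|/(7·(7/2)) = (18/49)|u − 3|, which is < ε once |u − 3| < (49/18)ε.
Take δ = min(7/2, (49/18)ε). Then 0 < |u − 3| < δ forces both bounds, so |(u - 1)/(u - 10) + 2/7| < ε.

δ = min(7/2, (49/18)ε)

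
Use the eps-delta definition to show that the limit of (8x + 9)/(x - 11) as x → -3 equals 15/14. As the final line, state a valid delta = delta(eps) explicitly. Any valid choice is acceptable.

delta = min(7, (98/97)eps)

Let eps > 0. We want delta > 0 with 0 < |x + 3| < delta ⇒ |(8x + 9)/(x - 11) − (15/14)| < eps.
Combining over a common denominator, (8x + 9)/(x - 11) − (15/14) = [(8x + 9)·(-14) − (-15)·(x - 11)] / [(-14)·(x - 11)] = -97(x + 3) / ((-14)(x - 11)).
So |(8x + 9)/(x - 11) − (15/14)| = 97|x + 3| / (14·|x − 11|).
Restrict delta ≤ 7. Then |x + 3| < 7 gives |x − 11| = |(x + 3) + (-14)| ≥ 14 − 7 = 7.
Hence |(8x + 9)/(x - 11) − (15/14)| < 97|x + 3|/(14·7) = (97/98)|x + 3|, which is < eps once |x + 3| < (98/97)eps.
Take delta = min(7, (98/97)eps). Then 0 < |x + 3| < delta forces both bounds, so |(8x + 9)/(x - 11) − (15/14)| < eps.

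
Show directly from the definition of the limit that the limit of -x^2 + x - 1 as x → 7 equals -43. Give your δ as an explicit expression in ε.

Fix ε > 0. We want δ > 0 such that 0 < |x − 7| < δ implies |(-x^2 + x - 1) + 43| < ε.
(-x^2 + x - 1) + 43 = -x^2 + x + 42 = (x − 7)(-x - 6).
So |(-x^2 + x - 1) + 43| = |x − 7|·|-x - 6|.
Require δ ≤ 1. Then |x − 7| < 1 gives |x| < 8, and by the triangle inequality |-x - 6| ≤ 8 + 6 = 14.
Hence |(-x^2 + x - 1) + 43| ≤ 14|x − 7| < ε provided |x − 7| < ε/14.
Take δ = min(1, ε/14). Then 0 < |x − 7| < δ gives both |x − 7| < 1 and |x − 7| < ε/14, so |(-x^2 + x - 1) + 43| < ε.

δ = min(1, ε/14)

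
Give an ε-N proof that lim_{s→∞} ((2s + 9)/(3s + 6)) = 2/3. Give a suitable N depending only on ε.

Let ε > 0 be given. We seek N > 0 such that s > N implies |(2s + 9)/(3s + 6) − (2/3)| < ε.
(2s + 9)/(3s + 6) − (2/3) = (3(2s + 9) − 2(3s + 6)) / (3(3s + 6)) = 15/(3(3s + 6)).
For s > 0 we have 3s + 6 > 3s, so |(2s + 9)/(3s + 6) − (2/3)| = 15/(3(3s + 6)) < 15/(3·3s) = (5/3)/s.
Thus |(2s + 9)/(3s + 6) − (2/3)| < ε whenever s > (5/3)/ε.
Take N = (5/3)/ε. If s > N then |(2s + 9)/(3s + 6) − (2/3)| < (5/3)/s < ε.

N = (5/3)/ε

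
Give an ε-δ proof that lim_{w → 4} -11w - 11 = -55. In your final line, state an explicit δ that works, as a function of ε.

Fix ε > 0. We need δ > 0 so that 0 < |w − 4| < δ implies |(-11w - 11) + 55| < ε.
Since (-11w - 11) + 55 = -11(w − 4), we have |(-11w - 11) + 55| = 11|w − 4|.
Thus it suffices that |w − 4| < ε/11.
Take δ = ε/11. If 0 < |w − 4| < δ then |(-11w - 11) + 55| = 11|w − 4| < 11·(ε/11) = ε.

δ = ε/11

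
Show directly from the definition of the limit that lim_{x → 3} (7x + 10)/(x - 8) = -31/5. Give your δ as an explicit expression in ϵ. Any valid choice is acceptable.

Suppose ϵ > 0. We want δ > 0 with 0 < |x − 3| < δ ⇒ |(7x + 10)/(x - 8) + 31/5| < ϵ.
Combining over a common denominator, (7x + 10)/(x - 8) + 31/5 = [(7x + 10)·(-5) − 31·(x - 8)] / [(-5)·(x - 8)] = -66(x − 3) / ((-5)(x - 8)).
So |(7x + 10)/(x - 8) + 31/5| = 66|x − 3| / (5·|x − 8|).
Require δ ≤ 5/2, so |x − 8| ≥ |-5| − |x − 3| > 5 − 5/2 = 5/2.
Hence |(7x + 10)/(x - 8) + 31/5| < 66|x − 3|/(5·(5/2)) = (132/25)|x − 3|, which is < ϵ once |x − 3| < (25/132)ϵ.
Take δ = min(5/2, (25/132)ϵ). Then 0 < |x − 3| < δ forces both bounds, so |(7x + 10)/(x - 8) + 31/5| < ϵ.

δ = min(5/2, (25/132)ϵ)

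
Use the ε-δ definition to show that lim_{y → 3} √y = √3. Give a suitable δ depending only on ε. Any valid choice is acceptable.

Let ε > 0 be given. We want δ > 0 such that 0 < |y − 3| < δ implies |√y − √3| < ε.
Multiplying by the conjugate, |√y − √3| = |y − 3|/(√y + √3).
Restrict δ ≤ 3 so that |y − 3| < 3 forces y > 0, and then √y + √3 > √3.
Hence |√y − √3| < |y − 3|/√3, which is < ε once |y − 3| < √3·ε.
Take δ = min(3, √3·ε). If 0 < |y − 3| < δ then y > 0 and |√y − √3| < |y − 3|/√3 < ε.

δ = min(3, √3·ε)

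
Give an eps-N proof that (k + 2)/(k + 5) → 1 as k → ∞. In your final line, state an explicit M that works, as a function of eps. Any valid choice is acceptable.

Let eps > 0 be given. For k ≥ 1, |(k + 2)/(k + 5) − 1| = |-3|/((k + 5)) = 3/((k + 5)).
Since k + 5 ≥ k for k ≥ 1, this is ≤ 3/(k) = 3/k.
So |(k + 2)/(k + 5) − 1| < eps whenever k > 3/eps.
Take M = 3/eps. If k > M then |(k + 2)/(k + 5) − 1| ≤ 3/k < eps.

M = 3/eps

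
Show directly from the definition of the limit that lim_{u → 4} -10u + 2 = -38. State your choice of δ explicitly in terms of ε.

δ = ε/10

Let ε > 0 be given. We need δ > 0 so that 0 < |u − 4| < δ implies |(-10u + 2) + 38| < ε.
|(-10u + 2) + 38| = |-10u + 40| = 10|u − 4|.
Thus it suffices that |u − 4| < ε/10.
Choosing δ = ε/10 gives |(-10u + 2) + 38| = 10|u − 4| < ε whenever |u − 4| < δ.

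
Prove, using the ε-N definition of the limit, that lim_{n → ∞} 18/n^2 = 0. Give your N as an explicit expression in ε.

N = (18/ε)^{1/2}

Let ε > 0 be given. For n ≥ 1, |18/n^2 − 0| = 18/n^2.
18/n^2 < ε ⇔ n^2 > 18/ε ⇔ n > (18/ε)^{1/2}.
Take N = (18/ε)^{1/2}. Then n > N implies 18/n^2 < ε.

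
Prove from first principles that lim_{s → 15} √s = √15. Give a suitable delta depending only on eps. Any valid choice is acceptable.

delta = min(15, √15·eps)

Let eps > 0 be given. We want delta > 0 such that 0 < |s − 15| < delta implies |√s − √15| < eps.
Multiplying by the conjugate, |√s − √15| = |s − 15|/(√s + √15).
Restrict delta ≤ 15 so that |s − 15| < 15 forces s > 0, and then √s + √15 > √15.
Hence |√s − √15| < |s − 15|/√15, which is < eps once |s − 15| < √15·eps.
Take delta = min(15, √15·eps). If 0 < |s − 15| < delta then s > 0 and |√s − √15| < |s − 15|/√15 < eps.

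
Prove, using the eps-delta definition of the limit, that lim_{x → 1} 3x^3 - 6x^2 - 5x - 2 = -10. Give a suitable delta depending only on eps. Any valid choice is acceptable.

Let eps > 0. We want delta > 0 such that 0 < |x − 1| < delta implies |(3x^3 - 6x^2 - 5x - 2) + 10| < eps.
(3x^3 - 6x^2 - 5x - 2) + 10 = 3x^3 - 6x^2 - 5x + 8 = (x − 1)(3x^2 - 3x - 8).
So |(3x^3 - 6x^2 - 5x - 2) + 10| = |x − 1|·|3x^2 - 3x - 8|.
Assume first that |x − 1| < 1, so |x| < 2. Then |3x^2 - 3x - 8| ≤ 3·2^2 + 3·2 + 8 = 26.
Hence |(3x^3 - 6x^2 - 5x - 2) + 10| ≤ 26|x − 1| < eps provided |x − 1| < eps/26.
Choosing delta = min(1, eps/26) ensures both conditions, hence |(3x^3 - 6x^2 - 5x - 2) + 10| < eps.

delta = min(1, eps/26)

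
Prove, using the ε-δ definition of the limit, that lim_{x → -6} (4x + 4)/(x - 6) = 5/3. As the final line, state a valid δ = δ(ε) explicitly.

δ = min(6, (18/7)ε)

Suppose ε > 0. We want δ > 0 with 0 < |x + 6| < δ ⇒ |(4x + 4)/(x - 6) − (5/3)| < ε.
Combining over a common denominator, (4x + 4)/(x - 6) − (5/3) = [(4x + 4)·(-12) − (-20)·(x - 6)] / [(-12)·(x - 6)] = -28(x + 6) / ((-12)(x - 6)).
So |(4x + 4)/(x - 6) − (5/3)| = 28|x + 6| / (12·|x − 6|).
Require δ ≤ 6, so |x − 6| ≥ |-12| − |x + 6| > 12 − 6 = 6.
Hence |(4x + 4)/(x - 6) − (5/3)| < 28|x + 6|/(12·6) = (7/18)|x + 6|, which is < ε once |x + 6| < (18/7)ε.
Take δ = min(6, (18/7)ε). Then 0 < |x + 6| < δ forces both bounds, so |(4x + 4)/(x - 6) − (5/3)| < ε.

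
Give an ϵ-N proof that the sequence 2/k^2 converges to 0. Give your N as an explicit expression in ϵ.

N = (2/ϵ)^{1/2}

Fix ϵ > 0. For k ≥ 1, |2/k^2 − 0| = 2/k^2.
2/k^2 < ϵ ⇔ k^2 > 2/ϵ ⇔ k > (2/ϵ)^{1/2}.
Take N = (2/ϵ)^{1/2}. Then k > N implies 2/k^2 < ϵ.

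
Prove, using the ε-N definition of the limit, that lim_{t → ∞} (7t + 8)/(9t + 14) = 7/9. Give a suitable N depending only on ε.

N = (26/81)/ε

Let ε > 0. We seek N > 0 such that t > N implies |(7t + 8)/(9t + 14) − (7/9)| < ε.
(7t + 8)/(9t + 14) − (7/9) = (9(7t + 8) − 7(9t + 14)) / (9(9t + 14)) = -26/(9(9t + 14)).
For t > 0 we have 9t + 14 > 9t, so |(7t + 8)/(9t + 14) − (7/9)| = 26/(9(9t + 14)) < 26/(9·9t) = (26/81)/t.
Thus |(7t + 8)/(9t + 14) − (7/9)| < ε whenever t > (26/81)/ε.
Take N = (26/81)/ε. If t > N then |(7t + 8)/(9t + 14) − (7/9)| < (26/81)/t < ε.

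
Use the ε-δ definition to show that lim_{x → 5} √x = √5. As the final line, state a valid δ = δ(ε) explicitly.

δ = min(5, √5·ε)

Let ε > 0 be given. We want δ > 0 such that 0 < |x − 5| < δ implies |√x − √5| < ε.
Multiplying by the conjugate, |√x − √5| = |x − 5|/(√x + √5).
Restrict δ ≤ 5 so that |x − 5| < 5 forces x > 0, and then √x + √5 > √5.
Hence |√x − √5| < |x − 5|/√5, which is < ε once |x − 5| < √5·ε.
Take δ = min(5, √5·ε). If 0 < |x − 5| < δ then x > 0 and |√x − √5| < |x − 5|/√5 < ε.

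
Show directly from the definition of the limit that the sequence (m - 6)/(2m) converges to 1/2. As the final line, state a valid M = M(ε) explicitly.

Let ε > 0 be given. For m ≥ 1, |(m - 6)/(2m) − (1/2)| = |-12|/(2(2m)) = 12/(2(2m)).
Since 2m ≥ 2m for m ≥ 1, this is ≤ 12/(2·2m) = 3/m.
So |(m - 6)/(2m) − (1/2)| < ε whenever m > 3/ε.
Take M = 3/ε. If m > M then |(m - 6)/(2m) − (1/2)| ≤ 3/m < ε.

M = 3/ε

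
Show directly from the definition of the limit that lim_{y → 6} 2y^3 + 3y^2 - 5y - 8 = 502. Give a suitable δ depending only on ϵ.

δ = min(1, ϵ/288)

Let ϵ > 0 be given. We want δ > 0 such that 0 < |y − 6| < δ implies |(2y^3 + 3y^2 - 5y - 8) − 502| < ϵ.
(2y^3 + 3y^2 - 5y - 8) − 502 = 2y^3 + 3y^2 - 5y - 510 = (y − 6)(2y^2 + 15y + 85).
So |(2y^3 + 3y^2 - 5y - 8) − 502| = |y − 6|·|2y^2 + 15y + 85|.
Require δ ≤ 1. Then |y − 6| < 1 gives |y| < 7, and by the triangle inequality |2y^2 + 15y + 85| ≤ 2·7^2 + 15·7 + 85 = 288.
Hence |(2y^3 + 3y^2 - 5y - 8) − 502| ≤ 288|y − 6| < ϵ provided |y − 6| < ϵ/288.
Choosing δ = min(1, ϵ/288) ensures both conditions, hence |(2y^3 + 3y^2 - 5y - 8) − 502| < ϵ.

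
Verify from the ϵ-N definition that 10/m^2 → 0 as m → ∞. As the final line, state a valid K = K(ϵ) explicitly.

K = (10/ϵ)^{1/2}

Fix ϵ > 0. For m ≥ 1, |10/m^2 − 0| = 10/m^2.
10/m^2 < ϵ ⇔ m^2 > 10/ϵ ⇔ m > (10/ϵ)^{1/2}.
Take K = (10/ϵ)^{1/2}. Then m > K implies 10/m^2 < ϵ.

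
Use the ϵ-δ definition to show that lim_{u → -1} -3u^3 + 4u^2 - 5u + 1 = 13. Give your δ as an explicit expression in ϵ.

Fix ϵ > 0. We want δ > 0 such that 0 < |u + 1| < δ implies |(-3u^3 + 4u^2 - 5u + 1) − 13| < ϵ.
(-3u^3 + 4u^2 - 5u + 1) − 13 = -3u^3 + 4u^2 - 5u - 12 = (u + 1)(-3u^2 + 7u - 12).
So |(-3u^3 + 4u^2 - 5u + 1) − 13| = |u + 1|·|-3u^2 + 7u - 12|.
Require δ ≤ 1. Then |u + 1| < 1 gives |u| < 2, and by the triangle inequality |-3u^2 + 7u - 12| ≤ 3·2^2 + 7·2 + 12 = 38.
Hence |(-3u^3 + 4u^2 - 5u + 1) − 13| ≤ 38|u + 1| < ϵ provided |u + 1| < ϵ/38.
Take δ = min(1, ϵ/38). Then 0 < |u + 1| < δ gives both |u + 1| < 1 and |u + 1| < ϵ/38, so |(-3u^3 + 4u^2 - 5u + 1) − 13| < ϵ.

δ = min(1, ϵ/38)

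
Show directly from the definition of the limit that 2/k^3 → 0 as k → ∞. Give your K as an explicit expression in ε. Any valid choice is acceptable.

K = (2/ε)^{1/3}

Fix ε > 0. For k ≥ 1, |2/k^3 − 0| = 2/k^3.
2/k^3 < ε ⇔ k^3 > 2/ε ⇔ k > (2/ε)^{1/3}.
Take K = (2/ε)^{1/3}. Then k > K implies 2/k^3 < ε.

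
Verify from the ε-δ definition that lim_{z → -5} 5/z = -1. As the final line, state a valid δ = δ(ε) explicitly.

Let ε > 0 be given. We seek δ > 0 such that 0 < |z + 5| < δ implies |5/z + 1| < ε.
|5/z + 1| = 5·|-5 − z|/(5·|z|) = 5|z + 5|/(5|z|).
Restrict δ ≤ 5/2. Then |z + 5| < 5/2 gives |z| > 5/2, so 5|z| > 25/2.
Then |5/z + 1| < 5|z + 5|/(25/2), which is < ε when |z + 5| < (5/2)ε.
Take δ = min(5/2, (5/2)ε). Then 0 < |z + 5| < δ gives both |z + 5| < 5/2 and |z + 5| < (5/2)ε, so |5/z + 1| < ε.

δ = min(5/2, (5/2)ε)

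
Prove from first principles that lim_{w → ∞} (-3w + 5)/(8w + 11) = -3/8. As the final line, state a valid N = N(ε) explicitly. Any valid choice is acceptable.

Let ε > 0 be given. We seek N > 0 such that w > N implies |(-3w + 5)/(8w + 11) + 3/8| < ε.
(-3w + 5)/(8w + 11) + 3/8 = (8(-3w + 5) − (-3)(8w + 11)) / (8(8w + 11)) = 73/(8(8w + 11)).
For w > 0 we have 8w + 11 > 8w, so |(-3w + 5)/(8w + 11) + 3/8| = 73/(8(8w + 11)) < 73/(8·8w) = (73/64)/w.
Thus |(-3w + 5)/(8w + 11) + 3/8| < ε whenever w > (73/64)/ε.
Take N = (73/64)/ε. If w > N then |(-3w + 5)/(8w + 11) + 3/8| < (73/64)/w < ε.

N = (73/64)/ε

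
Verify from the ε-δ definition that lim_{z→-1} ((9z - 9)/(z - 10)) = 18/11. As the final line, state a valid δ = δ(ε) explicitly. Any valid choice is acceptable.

δ = min(11/2, (121/162)ε)

Suppose ε > 0. We want δ > 0 with 0 < |z + 1| < δ ⇒ |(9z - 9)/(z - 10) − (18/11)| < ε.
Combining over a common denominator, (9z - 9)/(z - 10) − (18/11) = [(9z - 9)·(-11) − (-18)·(z - 10)] / [(-11)·(z - 10)] = -81(z + 1) / ((-11)(z - 10)).
So |(9z - 9)/(z - 10) − (18/11)| = 81|z + 1| / (11·|z − 10|).
Require δ ≤ 11/2, so |z − 10| ≥ |-11| − |z + 1| > 11 − 11/2 = 11/2.
Hence |(9z - 9)/(z - 10) − (18/11)| < 81|z + 1|/(11·(11/2)) = (162/121)|z + 1|, which is < ε once |z + 1| < (121/162)ε.
Take δ = min(11/2, (121/162)ε). Then 0 < |z + 1| < δ forces both bounds, so |(9z - 9)/(z - 10) − (18/11)| < ε.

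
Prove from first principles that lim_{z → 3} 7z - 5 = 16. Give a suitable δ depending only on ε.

δ = ε/7

Let ε > 0 be given. We need δ > 0 so that 0 < |z − 3| < δ implies |(7z - 5) − 16| < ε.
|(7z - 5) − 16| = |7z - 21| = 7|z − 3|.
Thus it suffices that |z − 3| < ε/7.
Take δ = ε/7. If 0 < |z − 3| < δ then |(7z - 5) − 16| = 7|z − 3| < 7·(ε/7) = ε.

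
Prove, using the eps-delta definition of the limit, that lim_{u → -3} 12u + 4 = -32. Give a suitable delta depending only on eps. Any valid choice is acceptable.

delta = eps/12

Let eps > 0. We need delta > 0 so that 0 < |u + 3| < delta implies |(12u + 4) + 32| < eps.
Since (12u + 4) + 32 = 12(u + 3), we have |(12u + 4) + 32| = 12|u + 3|.
So 12|u + 3| < eps exactly when |u + 3| < eps/12.
Take delta = eps/12. If 0 < |u + 3| < delta then |(12u + 4) + 32| = 12|u + 3| < 12·(eps/12) = eps.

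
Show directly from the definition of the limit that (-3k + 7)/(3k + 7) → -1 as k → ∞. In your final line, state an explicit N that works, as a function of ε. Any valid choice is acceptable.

Suppose ε > 0. For k ≥ 1, |(-3k + 7)/(3k + 7) + 1| = |42|/(3(3k + 7)) = 42/(3(3k + 7)).
Since 3k + 7 ≥ 3k for k ≥ 1, this is ≤ 42/(3·3k) = (14/3)/k.
So |(-3k + 7)/(3k + 7) + 1| < ε whenever k > (14/3)/ε.
Take N = (14/3)/ε. If k > N then |(-3k + 7)/(3k + 7) + 1| ≤ (14/3)/k < ε.

N = (14/3)/ε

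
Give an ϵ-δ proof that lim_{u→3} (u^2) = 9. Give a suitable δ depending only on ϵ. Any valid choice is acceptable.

Suppose ϵ > 0. We seek δ > 0 with 0 < |u − 3| < δ ⇒ |u^2 − 9| < ϵ.
Factor: u^2 − 9 = (u − 3)(u + 3), so |u^2 − 9| = |u − 3|·|u + 3|.
Restrict δ ≤ 2. Then |u − 3| < 2 gives |u| < 5, so by the triangle inequality |u + 3| ≤ 5 + 3 = 8.
Hence |u^2 − 9| ≤ 8|u − 3|, which is < ϵ once |u − 3| < ϵ/8.
Take δ = min(2, ϵ/8). If 0 < |u − 3| < δ then both bounds hold and |u^2 − 9| ≤ 8|u − 3| < 8·(ϵ/8) = ϵ.

δ = min(2, ϵ/8)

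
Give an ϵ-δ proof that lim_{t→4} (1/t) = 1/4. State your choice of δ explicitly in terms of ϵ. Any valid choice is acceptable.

δ = min(2, 8ϵ)

Suppose ϵ > 0. We seek δ > 0 such that 0 < |t − 4| < δ implies |1/t − (1/4)| < ϵ.
|1/t − (1/4)| = |4 − t|/(4·|t|) = |t − 4|/(4|t|).
Restrict δ ≤ 2. Then |t − 4| < 2 gives |t| > 2, so 4|t| > 8.
Then |1/t − (1/4)| < |t − 4|/8, which is < ϵ when |t − 4| < 8ϵ.
Take δ = min(2, 8ϵ). Then 0 < |t − 4| < δ gives both |t − 4| < 2 and |t − 4| < 8ϵ, so |1/t − (1/4)| < ϵ.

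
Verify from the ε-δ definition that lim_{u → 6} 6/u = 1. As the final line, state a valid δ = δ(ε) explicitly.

Suppose ε > 0. We seek δ > 0 such that 0 < |u − 6| < δ implies |6/u − 1| < ε.
|6/u − 1| = 6·|6 − u|/(6·|u|) = 6|u − 6|/(6|u|).
Require δ ≤ 3 so that |u| > 6 − 3 = 3, hence 6|u| > 18.
Then |6/u − 1| < 6|u − 6|/18, which is < ε when |u − 6| < 3ε.
Take δ = min(3, 3ε). Then 0 < |u − 6| < δ gives both |u − 6| < 3 and |u − 6| < 3ε, so |6/u − 1| < ε.

δ = min(3, 3ε)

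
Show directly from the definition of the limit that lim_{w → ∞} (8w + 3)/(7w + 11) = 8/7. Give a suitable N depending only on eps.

N = (67/49)/eps

Suppose eps > 0. We seek N > 0 such that w > N implies |(8w + 3)/(7w + 11) − (8/7)| < eps.
(8w + 3)/(7w + 11) − (8/7) = (7(8w + 3) − 8(7w + 11)) / (7(7w + 11)) = -67/(7(7w + 11)).
For w > 0 we have 7w + 11 > 7w, so |(8w + 3)/(7w + 11) − (8/7)| = 67/(7(7w + 11)) < 67/(7·7w) = (67/49)/w.
Thus |(8w + 3)/(7w + 11) − (8/7)| < eps whenever w > (67/49)/eps.
Take N = (67/49)/eps. If w > N then |(8w + 3)/(7w + 11) − (8/7)| < (67/49)/w < eps.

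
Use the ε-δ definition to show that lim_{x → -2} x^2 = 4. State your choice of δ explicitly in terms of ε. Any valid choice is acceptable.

δ = min(2, ε/6)

Suppose ε > 0. We seek δ > 0 with 0 < |x + 2| < δ ⇒ |x^2 − 4| < ε.
Factor: x^2 − 4 = (x + 2)(x - 2), so |x^2 − 4| = |x + 2|·|x - 2|.
Impose δ ≤ 2 so that |x| < 4; then |x - 2| ≤ 6.
Hence |x^2 − 4| ≤ 6|x + 2|, which is < ε once |x + 2| < ε/6.
Take δ = min(2, ε/6). If 0 < |x + 2| < δ then both bounds hold and |x^2 − 4| ≤ 6|x + 2| < 6·(ε/6) = ε.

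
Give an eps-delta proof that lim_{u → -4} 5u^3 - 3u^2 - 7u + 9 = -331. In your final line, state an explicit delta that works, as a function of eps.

Let eps > 0. We want delta > 0 such that 0 < |u + 4| < delta implies |(5u^3 - 3u^2 - 7u + 9) + 331| < eps.
(5u^3 - 3u^2 - 7u + 9) + 331 = 5u^3 - 3u^2 - 7u + 340 = (u + 4)(5u^2 - 23u + 85).
So |(5u^3 - 3u^2 - 7u + 9) + 331| = |u + 4|·|5u^2 - 23u + 85|.
Require delta ≤ 1. Then |u + 4| < 1 gives |u| < 5, and by the triangle inequality |5u^2 - 23u + 85| ≤ 5·5^2 + 23·5 + 85 = 325.
Hence |(5u^3 - 3u^2 - 7u + 9) + 331| ≤ 325|u + 4| < eps provided |u + 4| < eps/325.
Take delta = min(1, eps/325). Then 0 < |u + 4| < delta gives both |u + 4| < 1 and |u + 4| < eps/325, so |(5u^3 - 3u^2 - 7u + 9) + 331| < eps.

delta = min(1, eps/325)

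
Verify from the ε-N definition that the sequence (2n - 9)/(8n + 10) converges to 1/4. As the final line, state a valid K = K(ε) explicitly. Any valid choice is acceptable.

Suppose ε > 0. For n ≥ 1, |(2n - 9)/(8n + 10) − (1/4)| = |-92|/(8(8n + 10)) = 92/(8(8n + 10)).
Since 8n + 10 ≥ 8n for n ≥ 1, this is ≤ 92/(8·8n) = (23/16)/n.
So |(2n - 9)/(8n + 10) − (1/4)| < ε whenever n > (23/16)/ε.
Take K = (23/16)/ε. If n > K then |(2n - 9)/(8n + 10) − (1/4)| ≤ (23/16)/n < ε.

K = (23/16)/ε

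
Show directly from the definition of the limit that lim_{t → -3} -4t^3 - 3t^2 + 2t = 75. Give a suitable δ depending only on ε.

δ = min(2, ε/170)

Let ε > 0. We want δ > 0 such that 0 < |t + 3| < δ implies |(-4t^3 - 3t^2 + 2t) − 75| < ε.
(-4t^3 - 3t^2 + 2t) − 75 = -4t^3 - 3t^2 + 2t - 75 = (t + 3)(-4t^2 + 9t - 25).
So |(-4t^3 - 3t^2 + 2t) − 75| = |t + 3|·|-4t^2 + 9t - 25|.
Assume first that |t + 3| < 2, so |t| < 5. Then |-4t^2 + 9t - 25| ≤ 4·5^2 + 9·5 + 25 = 170.
Hence |(-4t^3 - 3t^2 + 2t) − 75| ≤ 170|t + 3| < ε provided |t + 3| < ε/170.
Choosing δ = min(2, ε/170) ensures both conditions, hence |(-4t^3 - 3t^2 + 2t) − 75| < ε.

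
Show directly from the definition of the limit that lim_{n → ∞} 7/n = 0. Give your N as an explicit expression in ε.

N = 7/ε

Suppose ε > 0. For n ≥ 1, |7/n − 0| = 7/(n) ≤ 7/n.
We need 7/n < ε, i.e. n > 7/ε.
Take N = 7/ε. If n > N then |7/n| ≤ 7/n < ε.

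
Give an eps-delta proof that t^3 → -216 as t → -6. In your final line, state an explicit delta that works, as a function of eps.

Let eps > 0. We seek delta > 0 with 0 < |t + 6| < delta ⇒ |t^3 + 216| < eps.
Factor: t^3 + 216 = (t + 6)(t^2 - 6t + 36), so |t^3 + 216| = |t + 6|·|t^2 - 6t + 36|.
Restrict delta ≤ 2. Then |t + 6| < 2 gives |t| < 8, so by the triangle inequality |t^2 - 6t + 36| ≤ 8^2 + 6·8 + 36 = 148.
Hence |t^3 + 216| ≤ 148|t + 6|, which is < eps once |t + 6| < eps/148.
Take delta = min(2, eps/148). If 0 < |t + 6| < delta then both bounds hold and |t^3 + 216| ≤ 148|t + 6| < 148·(eps/148) = eps.

delta = min(2, eps/148)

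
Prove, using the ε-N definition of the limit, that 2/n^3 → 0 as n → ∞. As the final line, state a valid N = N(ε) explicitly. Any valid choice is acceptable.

Fix ε > 0. For n ≥ 1, |2/n^3 − 0| = 2/n^3.
2/n^3 < ε ⇔ n^3 > 2/ε ⇔ n > (2/ε)^{1/3}.
Take N = (2/ε)^{1/3}. Then n > N implies 2/n^3 < ε.

N = (2/ε)^{1/3}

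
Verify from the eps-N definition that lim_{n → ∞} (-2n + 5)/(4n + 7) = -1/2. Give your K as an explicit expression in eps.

K = (17/8)/eps

Suppose eps > 0. For n ≥ 1, |(-2n + 5)/(4n + 7) + 1/2| = |34|/(4(4n + 7)) = 34/(4(4n + 7)).
Since 4n + 7 ≥ 4n for n ≥ 1, this is ≤ 34/(4·4n) = (17/8)/n.
So |(-2n + 5)/(4n + 7) + 1/2| < eps whenever n > (17/8)/eps.
Take K = (17/8)/eps. If n > K then |(-2n + 5)/(4n + 7) + 1/2| ≤ (17/8)/n < eps.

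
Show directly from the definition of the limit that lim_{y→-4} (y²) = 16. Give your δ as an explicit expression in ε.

Let ε > 0 be given. We seek δ > 0 with 0 < |y + 4| < δ ⇒ |y² − 16| < ε.
Factor: y² − 16 = (y + 4)(y - 4), so |y² − 16| = |y + 4|·|y - 4|.
Impose δ ≤ 1 so that |y| < 5; then |y - 4| ≤ 9.
Hence |y² − 16| ≤ 9|y + 4|, which is < ε once |y + 4| < ε/9.
Take δ = min(1, ε/9). If 0 < |y + 4| < δ then both bounds hold and |y² − 16| ≤ 9|y + 4| < 9·(ε/9) = ε.

δ = min(1, ε/9)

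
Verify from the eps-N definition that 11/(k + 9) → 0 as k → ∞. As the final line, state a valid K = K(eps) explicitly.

Let eps > 0 be given. For k ≥ 1, |11/(k + 9) − 0| = 11/(k + 9) ≤ 11/k.
We need 11/k < eps, i.e. k > 11/eps.
Take K = 11/eps. If k > K then |11/(k + 9)| ≤ 11/k < eps.

K = 11/eps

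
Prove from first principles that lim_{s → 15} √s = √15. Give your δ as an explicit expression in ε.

Let ε > 0. We want δ > 0 such that 0 < |s − 15| < δ implies |√s − √15| < ε.
Rationalise: √s − √15 = (s − 15)/(√s + √15), so |√s − √15| = |s − 15|/(√s + √15).
Restrict δ ≤ 15 so that |s − 15| < 15 forces s > 0, and then √s + √15 > √15.
Hence |√s − √15| < |s − 15|/√15, which is < ε once |s − 15| < √15·ε.
Take δ = min(15, √15·ε). If 0 < |s − 15| < δ then s > 0 and |√s − √15| < |s − 15|/√15 < ε.

δ = min(15, √15·ε)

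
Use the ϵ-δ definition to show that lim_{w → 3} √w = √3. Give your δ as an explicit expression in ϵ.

Let ϵ > 0 be given. We want δ > 0 such that 0 < |w − 3| < δ implies |√w − √3| < ϵ.
Rationalise: √w − √3 = (w − 3)/(√w + √3), so |√w − √3| = |w − 3|/(√w + √3).
Restrict δ ≤ 3 so that |w − 3| < 3 forces w > 0, and then √w + √3 > √3.
Hence |√w − √3| < |w − 3|/√3, which is < ϵ once |w − 3| < √3·ϵ.
Take δ = min(3, √3·ϵ). If 0 < |w − 3| < δ then w > 0 and |√w − √3| < |w − 3|/√3 < ϵ.

δ = min(3, √3·ϵ)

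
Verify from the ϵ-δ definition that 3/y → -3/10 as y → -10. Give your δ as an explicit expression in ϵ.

Let ϵ > 0. We seek δ > 0 such that 0 < |y + 10| < δ implies |3/y + 3/10| < ϵ.
|3/y + 3/10| = 3·|-10 − y|/(10·|y|) = 3|y + 10|/(10|y|).
Restrict δ ≤ 5. Then |y + 10| < 5 gives |y| > 5, so 10|y| > 50.
Then |3/y + 3/10| < 3|y + 10|/50, which is < ϵ when |y + 10| < (50/3)ϵ.
Take δ = min(5, (50/3)ϵ). Then 0 < |y + 10| < δ gives both |y + 10| < 5 and |y + 10| < (50/3)ϵ, so |3/y + 3/10| < ϵ.

δ = min(5, (50/3)ϵ)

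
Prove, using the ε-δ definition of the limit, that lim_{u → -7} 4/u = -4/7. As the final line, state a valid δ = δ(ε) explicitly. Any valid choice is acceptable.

Fix ε > 0. We seek δ > 0 such that 0 < |u + 7| < δ implies |4/u + 4/7| < ε.
|4/u + 4/7| = 4·|-7 − u|/(7·|u|) = 4|u + 7|/(7|u|).
Require δ ≤ 7/2 so that |u| > 7 − 7/2 = 7/2, hence 7|u| > 49/2.
Then |4/u + 4/7| < 4|u + 7|/(49/2), which is < ε when |u + 7| < (49/8)ε.
Take δ = min(7/2, (49/8)ε). Then 0 < |u + 7| < δ gives both |u + 7| < 7/2 and |u + 7| < (49/8)ε, so |4/u + 4/7| < ε.

δ = min(7/2, (49/8)ε)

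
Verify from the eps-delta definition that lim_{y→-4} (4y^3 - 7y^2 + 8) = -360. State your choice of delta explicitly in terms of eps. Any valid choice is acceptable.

delta = min(1, eps/307)

Fix eps > 0. We want delta > 0 such that 0 < |y + 4| < delta implies |(4y^3 - 7y^2 + 8) + 360| < eps.
(4y^3 - 7y^2 + 8) + 360 = 4y^3 - 7y^2 + 368 = (y + 4)(4y^2 - 23y + 92).
So |(4y^3 - 7y^2 + 8) + 360| = |y + 4|·|4y^2 - 23y + 92|.
Require delta ≤ 1. Then |y + 4| < 1 gives |y| < 5, and by the triangle inequality |4y^2 - 23y + 92| ≤ 4·5^2 + 23·5 + 92 = 307.
Hence |(4y^3 - 7y^2 + 8) + 360| ≤ 307|y + 4| < eps provided |y + 4| < eps/307.
Take delta = min(1, eps/307). Then 0 < |y + 4| < delta gives both |y + 4| < 1 and |y + 4| < eps/307, so |(4y^3 - 7y^2 + 8) + 360| < eps.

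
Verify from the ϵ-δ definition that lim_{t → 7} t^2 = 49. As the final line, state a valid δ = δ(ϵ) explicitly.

Suppose ϵ > 0. We seek δ > 0 with 0 < |t − 7| < δ ⇒ |t^2 − 49| < ϵ.
Factor: t^2 − 49 = (t − 7)(t + 7), so |t^2 − 49| = |t − 7|·|t + 7|.
Impose δ ≤ 1 so that |t| < 8; then |t + 7| ≤ 15.
Hence |t^2 − 49| ≤ 15|t − 7|, which is < ϵ once |t − 7| < ϵ/15.
Take δ = min(1, ϵ/15). If 0 < |t − 7| < δ then both bounds hold and |t^2 − 49| ≤ 15|t − 7| < 15·(ϵ/15) = ϵ.

δ = min(1, ϵ/15)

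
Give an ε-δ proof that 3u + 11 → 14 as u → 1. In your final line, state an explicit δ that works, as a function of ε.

Suppose ε > 0. We need δ > 0 so that 0 < |u − 1| < δ implies |(3u + 11) − 14| < ε.
|(3u + 11) − 14| = |3u - 3| = 3|u − 1|.
Thus it suffices that |u − 1| < ε/3.
Choosing δ = ε/3 gives |(3u + 11) − 14| = 3|u − 1| < ε whenever |u − 1| < δ.

δ = ε/3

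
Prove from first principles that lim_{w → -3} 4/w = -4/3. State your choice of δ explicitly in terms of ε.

δ = min(3/2, (9/8)ε)

Suppose ε > 0. We seek δ > 0 such that 0 < |w + 3| < δ implies |4/w + 4/3| < ε.
|4/w + 4/3| = 4·|-3 − w|/(3·|w|) = 4|w + 3|/(3|w|).
Require δ ≤ 3/2 so that |w| > 3 − 3/2 = 3/2, hence 3|w| > 9/2.
Then |4/w + 4/3| < 4|w + 3|/(9/2), which is < ε when |w + 3| < (9/8)ε.
Take δ = min(3/2, (9/8)ε). Then 0 < |w + 3| < δ gives both |w + 3| < 3/2 and |w + 3| < (9/8)ε, so |4/w + 4/3| < ε.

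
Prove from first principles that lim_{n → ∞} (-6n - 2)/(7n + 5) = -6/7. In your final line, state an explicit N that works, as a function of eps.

Let eps > 0 be given. For n ≥ 1, |(-6n - 2)/(7n + 5) + 6/7| = |16|/(7(7n + 5)) = 16/(7(7n + 5)).
Since 7n + 5 ≥ 7n for n ≥ 1, this is ≤ 16/(7·7n) = (16/49)/n.
So |(-6n - 2)/(7n + 5) + 6/7| < eps whenever n > (16/49)/eps.
Take N = (16/49)/eps. If n > N then |(-6n - 2)/(7n + 5) + 6/7| ≤ (16/49)/n < eps.

N = (16/49)/eps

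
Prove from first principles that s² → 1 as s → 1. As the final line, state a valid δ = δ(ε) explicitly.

δ = min(1, ε/3)

Suppose ε > 0. We seek δ > 0 with 0 < |s − 1| < δ ⇒ |s² − 1| < ε.
Factor: s² − 1 = (s − 1)(s + 1), so |s² − 1| = |s − 1|·|s + 1|.
Impose δ ≤ 1 so that |s| < 2; then |s + 1| ≤ 3.
Hence |s² − 1| ≤ 3|s − 1|, which is < ε once |s − 1| < ε/3.
Take δ = min(1, ε/3). If 0 < |s − 1| < δ then both bounds hold and |s² − 1| ≤ 3|s − 1| < 3·(ε/3) = ε.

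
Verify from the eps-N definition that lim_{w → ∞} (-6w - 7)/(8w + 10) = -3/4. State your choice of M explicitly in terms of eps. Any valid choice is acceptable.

Let eps > 0. We seek M > 0 such that w > M implies |(-6w - 7)/(8w + 10) + 3/4| < eps.
(-6w - 7)/(8w + 10) + 3/4 = (8(-6w - 7) − (-6)(8w + 10)) / (8(8w + 10)) = 4/(8(8w + 10)).
For w > 0 we have 8w + 10 > 8w, so |(-6w - 7)/(8w + 10) + 3/4| = 4/(8(8w + 10)) < 4/(8·8w) = (1/16)/w.
Thus |(-6w - 7)/(8w + 10) + 3/4| < eps whenever w > (1/16)/eps.
Take M = (1/16)/eps. If w > M then |(-6w - 7)/(8w + 10) + 3/4| < (1/16)/w < eps.

M = (1/16)/eps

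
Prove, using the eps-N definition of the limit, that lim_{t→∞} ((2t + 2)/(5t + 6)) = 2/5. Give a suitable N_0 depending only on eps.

Fix eps > 0. We seek N_0 > 0 such that t > N_0 implies |(2t + 2)/(5t + 6) − (2/5)| < eps.
(2t + 2)/(5t + 6) − (2/5) = (5(2t + 2) − 2(5t + 6)) / (5(5t + 6)) = -2/(5(5t + 6)).
For t > 0 we have 5t + 6 > 5t, so |(2t + 2)/(5t + 6) − (2/5)| = 2/(5(5t + 6)) < 2/(5·5t) = (2/25)/t.
Thus |(2t + 2)/(5t + 6) − (2/5)| < eps whenever t > (2/25)/eps.
Take N_0 = (2/25)/eps. If t > N_0 then |(2t + 2)/(5t + 6) − (2/5)| < (2/25)/t < eps.

N_0 = (2/25)/eps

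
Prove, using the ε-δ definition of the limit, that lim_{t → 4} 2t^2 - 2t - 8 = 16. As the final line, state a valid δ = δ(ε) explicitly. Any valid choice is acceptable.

δ = min(1, ε/16)

Fix ε > 0. We want δ > 0 such that 0 < |t − 4| < δ implies |(2t^2 - 2t - 8) − 16| < ε.
(2t^2 - 2t - 8) − 16 = 2t^2 - 2t - 24 = (t − 4)(2t + 6).
So |(2t^2 - 2t - 8) − 16| = |t − 4|·|2t + 6|.
Assume first that |t − 4| < 1, so |t| < 5. Then |2t + 6| ≤ 2·5 + 6 = 16.
Hence |(2t^2 - 2t - 8) − 16| ≤ 16|t − 4| < ε provided |t − 4| < ε/16.
Choosing δ = min(1, ε/16) ensures both conditions, hence |(2t^2 - 2t - 8) − 16| < ε.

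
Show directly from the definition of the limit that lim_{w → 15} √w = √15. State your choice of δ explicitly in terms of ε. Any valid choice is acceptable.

Suppose ε > 0. We want δ > 0 such that 0 < |w − 15| < δ implies |√w − √15| < ε.
Multiplying by the conjugate, |√w − √15| = |w − 15|/(√w + √15).
Restrict δ ≤ 15 so that |w − 15| < 15 forces w > 0, and then √w + √15 > √15.
Hence |√w − √15| < |w − 15|/√15, which is < ε once |w − 15| < √15·ε.
Take δ = min(15, √15·ε). If 0 < |w − 15| < δ then w > 0 and |√w − √15| < |w − 15|/√15 < ε.

δ = min(15, √15·ε)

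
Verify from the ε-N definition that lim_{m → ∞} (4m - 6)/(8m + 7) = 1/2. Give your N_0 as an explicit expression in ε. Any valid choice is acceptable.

N_0 = (19/16)/ε

Let ε > 0. For m ≥ 1, |(4m - 6)/(8m + 7) − (1/2)| = |-76|/(8(8m + 7)) = 76/(8(8m + 7)).
Since 8m + 7 ≥ 8m for m ≥ 1, this is ≤ 76/(8·8m) = (19/16)/m.
So |(4m - 6)/(8m + 7) − (1/2)| < ε whenever m > (19/16)/ε.
Take N_0 = (19/16)/ε. If m > N_0 then |(4m - 6)/(8m + 7) − (1/2)| ≤ (19/16)/m < ε.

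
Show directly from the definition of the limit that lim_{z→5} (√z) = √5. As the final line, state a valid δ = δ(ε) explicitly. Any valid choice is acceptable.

Fix ε > 0. We want δ > 0 such that 0 < |z − 5| < δ implies |√z − √5| < ε.
Multiplying by the conjugate, |√z − √5| = |z − 5|/(√z + √5).
Restrict δ ≤ 5 so that |z − 5| < 5 forces z > 0, and then √z + √5 > √5.
Hence |√z − √5| < |z − 5|/√5, which is < ε once |z − 5| < √5·ε.
Take δ = min(5, √5·ε). If 0 < |z − 5| < δ then z > 0 and |√z − √5| < |z − 5|/√5 < ε.

δ = min(5, √5·ε)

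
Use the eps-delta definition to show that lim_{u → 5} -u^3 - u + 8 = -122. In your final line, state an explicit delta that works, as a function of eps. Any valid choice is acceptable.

delta = min(1, eps/92)

Suppose eps > 0. We want delta > 0 such that 0 < |u − 5| < delta implies |(-u^3 - u + 8) + 122| < eps.
(-u^3 - u + 8) + 122 = -u^3 - u + 130 = (u − 5)(-u^2 - 5u - 26).
So |(-u^3 - u + 8) + 122| = |u − 5|·|-u^2 - 5u - 26|.
Assume first that |u − 5| < 1, so |u| < 6. Then |-u^2 - 5u - 26| ≤ 6^2 + 5·6 + 26 = 92.
Hence |(-u^3 - u + 8) + 122| ≤ 92|u − 5| < eps provided |u − 5| < eps/92.
Take delta = min(1, eps/92). Then 0 < |u − 5| < delta gives both |u − 5| < 1 and |u − 5| < eps/92, so |(-u^3 - u + 8) + 122| < eps.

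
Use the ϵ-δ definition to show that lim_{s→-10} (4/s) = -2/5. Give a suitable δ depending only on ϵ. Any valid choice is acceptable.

δ = min(5, (25/2)ϵ)

Let ϵ > 0 be given. We seek δ > 0 such that 0 < |s + 10| < δ implies |4/s + 2/5| < ϵ.
|4/s + 2/5| = 4·|-10 − s|/(10·|s|) = 4|s + 10|/(10|s|).
Restrict δ ≤ 5. Then |s + 10| < 5 gives |s| > 5, so 10|s| > 50.
Then |4/s + 2/5| < 4|s + 10|/50, which is < ϵ when |s + 10| < (25/2)ϵ.
Take δ = min(5, (25/2)ϵ). Then 0 < |s + 10| < δ gives both |s + 10| < 5 and |s + 10| < (25/2)ϵ, so |4/s + 2/5| < ϵ.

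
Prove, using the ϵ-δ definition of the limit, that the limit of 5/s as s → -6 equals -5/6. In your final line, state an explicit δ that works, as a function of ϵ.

Suppose ϵ > 0. We seek δ > 0 such that 0 < |s + 6| < δ implies |5/s + 5/6| < ϵ.
|5/s + 5/6| = 5·|-6 − s|/(6·|s|) = 5|s + 6|/(6|s|).
Require δ ≤ 3 so that |s| > 6 − 3 = 3, hence 6|s| > 18.
Then |5/s + 5/6| < 5|s + 6|/18, which is < ϵ when |s + 6| < (18/5)ϵ.
Take δ = min(3, (18/5)ϵ). Then 0 < |s + 6| < δ gives both |s + 6| < 3 and |s + 6| < (18/5)ϵ, so |5/s + 5/6| < ϵ.

δ = min(3, (18/5)ϵ)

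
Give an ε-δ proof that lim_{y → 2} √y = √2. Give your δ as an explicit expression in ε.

Suppose ε > 0. We want δ > 0 such that 0 < |y − 2| < δ implies |√y − √2| < ε.
Rationalise: √y − √2 = (y − 2)/(√y + √2), so |√y − √2| = |y − 2|/(√y + √2).
Restrict δ ≤ 2 so that |y − 2| < 2 forces y > 0, and then √y + √2 > √2.
Hence |√y − √2| < |y − 2|/√2, which is < ε once |y − 2| < √2·ε.
Take δ = min(2, √2·ε). If 0 < |y − 2| < δ then y > 0 and |√y − √2| < |y − 2|/√2 < ε.

δ = min(2, √2·ε)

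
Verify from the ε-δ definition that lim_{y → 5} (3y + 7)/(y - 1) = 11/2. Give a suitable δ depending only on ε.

δ = min(2, (4/5)ε)

Suppose ε > 0. We want δ > 0 with 0 < |y − 5| < δ ⇒ |(3y + 7)/(y - 1) − (11/2)| < ε.
Combining over a common denominator, (3y + 7)/(y - 1) − (11/2) = [(3y + 7)·4 − 22·(y - 1)] / [4·(y - 1)] = -10(y − 5) / (4(y - 1)).
So |(3y + 7)/(y - 1) − (11/2)| = 10|y − 5| / (4·|y − 1|).
Restrict δ ≤ 2. Then |y − 5| < 2 gives |y − 1| = |(y − 5) + 4| ≥ 4 − 2 = 2.
Hence |(3y + 7)/(y - 1) − (11/2)| < 10|y − 5|/(4·2) = (5/4)|y − 5|, which is < ε once |y − 5| < (4/5)ε.
Take δ = min(2, (4/5)ε). Then 0 < |y − 5| < δ forces both bounds, so |(3y + 7)/(y - 1) − (11/2)| < ε.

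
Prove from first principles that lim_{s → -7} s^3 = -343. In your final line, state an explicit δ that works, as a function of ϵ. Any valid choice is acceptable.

δ = min(1, ϵ/169)

Fix ϵ > 0. We seek δ > 0 with 0 < |s + 7| < δ ⇒ |s^3 + 343| < ϵ.
Factor: s^3 + 343 = (s + 7)(s^2 - 7s + 49), so |s^3 + 343| = |s + 7|·|s^2 - 7s + 49|.
Impose δ ≤ 1 so that |s| < 8; then |s^2 - 7s + 49| ≤ 169.
Hence |s^3 + 343| ≤ 169|s + 7|, which is < ϵ once |s + 7| < ϵ/169.
Take δ = min(1, ϵ/169). If 0 < |s + 7| < δ then both bounds hold and |s^3 + 343| ≤ 169|s + 7| < 169·(ϵ/169) = ϵ.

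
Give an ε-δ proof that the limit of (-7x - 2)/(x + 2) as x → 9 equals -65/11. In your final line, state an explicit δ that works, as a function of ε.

Fix ε > 0. We want δ > 0 with 0 < |x − 9| < δ ⇒ |(-7x - 2)/(x + 2) + 65/11| < ε.
Combining over a common denominator, (-7x - 2)/(x + 2) + 65/11 = [(-7x - 2)·11 − (-65)·(x + 2)] / [11·(x + 2)] = -12(x − 9) / (11(x + 2)).
So |(-7x - 2)/(x + 2) + 65/11| = 12|x − 9| / (11·|x + 2|).
Require δ ≤ 11/2, so |x + 2| ≥ |11| − |x − 9| > 11 − 11/2 = 11/2.
Hence |(-7x - 2)/(x + 2) + 65/11| < 12|x − 9|/(11·(11/2)) = (24/121)|x − 9|, which is < ε once |x − 9| < (121/24)ε.
Take δ = min(11/2, (121/24)ε). Then 0 < |x − 9| < δ forces both bounds, so |(-7x - 2)/(x + 2) + 65/11| < ε.

δ = min(11/2, (121/24)ε)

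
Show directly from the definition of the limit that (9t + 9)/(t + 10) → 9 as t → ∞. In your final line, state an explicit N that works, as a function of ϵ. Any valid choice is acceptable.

N = 81/ϵ

Let ϵ > 0 be given. We seek N > 0 such that t > N implies |(9t + 9)/(t + 10) − 9| < ϵ.
(9t + 9)/(t + 10) − 9 = ((9t + 9) − 9(t + 10)) / ((t + 10)) = -81/((t + 10)).
For t > 0 we have t + 10 > t, so |(9t + 9)/(t + 10) − 9| = 81/((t + 10)) < 81/(t) = 81/t.
Thus |(9t + 9)/(t + 10) − 9| < ϵ whenever t > 81/ϵ.
Take N = 81/ϵ. If t > N then |(9t + 9)/(t + 10) − 9| < 81/t < ϵ.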